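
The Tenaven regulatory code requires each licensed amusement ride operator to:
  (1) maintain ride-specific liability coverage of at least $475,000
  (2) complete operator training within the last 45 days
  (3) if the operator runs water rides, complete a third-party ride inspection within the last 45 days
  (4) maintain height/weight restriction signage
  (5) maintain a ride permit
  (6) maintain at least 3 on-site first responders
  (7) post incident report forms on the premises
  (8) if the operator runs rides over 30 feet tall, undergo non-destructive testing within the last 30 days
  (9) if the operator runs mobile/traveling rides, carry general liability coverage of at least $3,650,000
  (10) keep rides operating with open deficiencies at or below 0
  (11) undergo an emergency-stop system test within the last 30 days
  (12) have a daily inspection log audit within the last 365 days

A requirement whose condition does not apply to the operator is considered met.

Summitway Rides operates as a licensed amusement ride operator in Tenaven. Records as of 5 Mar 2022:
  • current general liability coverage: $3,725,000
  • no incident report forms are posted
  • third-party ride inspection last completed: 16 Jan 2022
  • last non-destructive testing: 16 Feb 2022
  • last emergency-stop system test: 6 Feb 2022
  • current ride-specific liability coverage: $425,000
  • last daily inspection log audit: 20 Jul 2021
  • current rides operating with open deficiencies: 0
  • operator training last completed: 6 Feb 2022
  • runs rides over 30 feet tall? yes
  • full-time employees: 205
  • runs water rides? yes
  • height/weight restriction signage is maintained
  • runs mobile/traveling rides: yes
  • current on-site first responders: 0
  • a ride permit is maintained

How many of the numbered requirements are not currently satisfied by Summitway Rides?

1. ride-specific liability coverage $425,000 < $475,000 → not met
2. operator training 27 days ago vs limit 45 → met
3. condition 'runs water rides' holds; third-party ride inspection 48 days ago vs limit 45 → not met
4. height/weight restriction signage present → met
5. ride permit present → met
6. on-site first responders 0 < 3 → not met
7. incident report forms absent → not met
8. condition 'runs rides over 30 feet tall' holds; non-destructive testing 17 days ago vs limit 30 → met
9. condition 'runs mobile/traveling rides' holds; general liability coverage $3,725,000 ≥ $3,650,000 → met
10. rides operating with open deficiencies 0 ≤ 0 → met
11. emergency-stop system test 27 days ago vs limit 30 → met
12. daily inspection log audit 228 days ago vs limit 365 → met
Not met: 4 of 12

4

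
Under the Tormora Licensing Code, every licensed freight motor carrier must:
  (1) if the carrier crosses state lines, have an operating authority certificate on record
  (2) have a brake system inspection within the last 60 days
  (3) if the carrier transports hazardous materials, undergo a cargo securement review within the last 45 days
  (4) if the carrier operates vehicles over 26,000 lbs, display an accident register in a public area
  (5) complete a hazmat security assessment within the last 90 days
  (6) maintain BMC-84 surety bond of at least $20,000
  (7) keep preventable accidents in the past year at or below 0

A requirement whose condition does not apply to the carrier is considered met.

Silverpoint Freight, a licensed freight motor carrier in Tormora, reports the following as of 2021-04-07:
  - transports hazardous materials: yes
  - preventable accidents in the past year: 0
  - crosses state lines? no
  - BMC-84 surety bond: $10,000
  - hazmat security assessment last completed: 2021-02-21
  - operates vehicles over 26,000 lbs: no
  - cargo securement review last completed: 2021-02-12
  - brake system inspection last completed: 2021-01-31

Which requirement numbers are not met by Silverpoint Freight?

2, 3, 6

1. condition 'crosses state lines' does not hold → requirement n/a → met
2. brake system inspection 66 days ago vs limit 60 → not met
3. condition 'transports hazardous materials' holds; cargo securement review 54 days ago vs limit 45 → not met
4. condition 'operates vehicles over 26,000 lbs' does not hold → requirement n/a → met
5. hazmat security assessment 45 days ago vs limit 90 → met
6. BMC-84 surety bond $10,000 < $20,000 → not met
7. preventable accidents in the past year 0 ≤ 0 → met
Not met: 2, 3, 6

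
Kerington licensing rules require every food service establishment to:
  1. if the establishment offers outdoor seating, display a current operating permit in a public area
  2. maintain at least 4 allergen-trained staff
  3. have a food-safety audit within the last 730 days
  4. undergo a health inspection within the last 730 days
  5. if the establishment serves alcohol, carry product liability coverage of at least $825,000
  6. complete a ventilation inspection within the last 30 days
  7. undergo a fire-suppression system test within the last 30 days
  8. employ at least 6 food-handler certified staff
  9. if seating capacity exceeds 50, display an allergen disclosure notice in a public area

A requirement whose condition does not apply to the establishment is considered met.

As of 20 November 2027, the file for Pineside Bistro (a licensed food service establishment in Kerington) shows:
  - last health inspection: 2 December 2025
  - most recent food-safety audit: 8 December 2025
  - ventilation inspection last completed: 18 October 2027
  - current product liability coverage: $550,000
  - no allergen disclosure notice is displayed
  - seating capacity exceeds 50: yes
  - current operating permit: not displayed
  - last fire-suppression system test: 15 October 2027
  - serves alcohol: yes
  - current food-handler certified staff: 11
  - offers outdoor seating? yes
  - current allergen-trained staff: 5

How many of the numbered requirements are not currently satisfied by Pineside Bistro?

5

1. condition 'offers outdoor seating' holds; current operating permit absent → not met
2. allergen-trained staff 5 ≥ 4 → met
3. food-safety audit 712 days ago vs limit 730 → met
4. health inspection 718 days ago vs limit 730 → met
5. condition 'serves alcohol' holds; product liability coverage $550,000 < $825,000 → not met
6. ventilation inspection 33 days ago vs limit 30 → not met
7. fire-suppression system test 36 days ago vs limit 30 → not met
8. food-handler certified staff 11 ≥ 6 → met
9. condition 'seating capacity exceeds 50' holds; allergen disclosure notice absent → not met
Not met: 5 of 9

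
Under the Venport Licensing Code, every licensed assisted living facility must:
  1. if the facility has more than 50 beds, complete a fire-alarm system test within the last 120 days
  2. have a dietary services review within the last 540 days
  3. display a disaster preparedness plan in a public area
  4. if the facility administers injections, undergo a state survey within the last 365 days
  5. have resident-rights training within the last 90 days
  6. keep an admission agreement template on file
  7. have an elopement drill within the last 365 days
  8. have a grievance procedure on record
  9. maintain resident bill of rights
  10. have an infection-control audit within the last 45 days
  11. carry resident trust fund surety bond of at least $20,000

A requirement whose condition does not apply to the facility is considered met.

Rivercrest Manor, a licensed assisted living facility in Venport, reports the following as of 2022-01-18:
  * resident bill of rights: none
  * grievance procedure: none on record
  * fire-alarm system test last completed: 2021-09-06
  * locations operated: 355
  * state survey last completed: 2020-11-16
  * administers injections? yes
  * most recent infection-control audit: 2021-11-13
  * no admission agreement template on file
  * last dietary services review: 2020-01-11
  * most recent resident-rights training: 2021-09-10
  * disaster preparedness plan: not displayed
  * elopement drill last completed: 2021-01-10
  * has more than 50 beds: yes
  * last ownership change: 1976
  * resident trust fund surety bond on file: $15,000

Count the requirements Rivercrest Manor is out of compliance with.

1. condition 'has more than 50 beds' holds; fire-alarm system test 134 days ago vs limit 120 → not met
2. dietary services review 738 days ago vs limit 540 → not met
3. disaster preparedness plan absent → not met
4. condition 'administers injections' holds; state survey 428 days ago vs limit 365 → not met
5. resident-rights training 130 days ago vs limit 90 → not met
6. admission agreement template absent → not met
7. elopement drill 373 days ago vs limit 365 → not met
8. grievance procedure absent → not met
9. resident bill of rights absent → not met
10. infection-control audit 66 days ago vs limit 45 → not met
11. resident trust fund surety bond $15,000 < $20,000 → not met
Not met: 11 of 11

11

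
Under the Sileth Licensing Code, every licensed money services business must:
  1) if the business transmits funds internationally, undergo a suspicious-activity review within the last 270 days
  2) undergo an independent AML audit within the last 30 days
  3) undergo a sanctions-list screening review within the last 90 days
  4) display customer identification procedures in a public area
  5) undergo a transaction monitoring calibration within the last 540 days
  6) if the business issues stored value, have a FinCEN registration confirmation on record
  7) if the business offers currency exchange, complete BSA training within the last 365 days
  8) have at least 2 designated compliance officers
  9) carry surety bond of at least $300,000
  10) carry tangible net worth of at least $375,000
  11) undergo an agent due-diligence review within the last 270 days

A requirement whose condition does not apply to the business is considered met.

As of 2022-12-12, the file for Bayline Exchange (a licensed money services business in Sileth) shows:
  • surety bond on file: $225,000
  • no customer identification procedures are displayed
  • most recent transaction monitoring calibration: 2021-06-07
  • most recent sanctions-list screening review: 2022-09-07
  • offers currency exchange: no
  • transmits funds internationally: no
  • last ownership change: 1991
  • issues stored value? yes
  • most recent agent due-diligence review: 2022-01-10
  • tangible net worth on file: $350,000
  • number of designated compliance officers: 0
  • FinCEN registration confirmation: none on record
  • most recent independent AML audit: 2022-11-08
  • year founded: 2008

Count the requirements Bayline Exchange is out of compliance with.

9

1. condition 'transmits funds internationally' does not hold → requirement n/a → met
2. independent AML audit 34 days ago vs limit 30 → not met
3. sanctions-list screening review 96 days ago vs limit 90 → not met
4. customer identification procedures absent → not met
5. transaction monitoring calibration 553 days ago vs limit 540 → not met
6. condition 'issues stored value' holds; FinCEN registration confirmation absent → not met
7. condition 'offers currency exchange' does not hold → requirement n/a → met
8. designated compliance officers 0 < 2 → not met
9. surety bond $225,000 < $300,000 → not met
10. tangible net worth $350,000 < $375,000 → not met
11. agent due-diligence review 336 days ago vs limit 270 → not met
Not met: 9 of 11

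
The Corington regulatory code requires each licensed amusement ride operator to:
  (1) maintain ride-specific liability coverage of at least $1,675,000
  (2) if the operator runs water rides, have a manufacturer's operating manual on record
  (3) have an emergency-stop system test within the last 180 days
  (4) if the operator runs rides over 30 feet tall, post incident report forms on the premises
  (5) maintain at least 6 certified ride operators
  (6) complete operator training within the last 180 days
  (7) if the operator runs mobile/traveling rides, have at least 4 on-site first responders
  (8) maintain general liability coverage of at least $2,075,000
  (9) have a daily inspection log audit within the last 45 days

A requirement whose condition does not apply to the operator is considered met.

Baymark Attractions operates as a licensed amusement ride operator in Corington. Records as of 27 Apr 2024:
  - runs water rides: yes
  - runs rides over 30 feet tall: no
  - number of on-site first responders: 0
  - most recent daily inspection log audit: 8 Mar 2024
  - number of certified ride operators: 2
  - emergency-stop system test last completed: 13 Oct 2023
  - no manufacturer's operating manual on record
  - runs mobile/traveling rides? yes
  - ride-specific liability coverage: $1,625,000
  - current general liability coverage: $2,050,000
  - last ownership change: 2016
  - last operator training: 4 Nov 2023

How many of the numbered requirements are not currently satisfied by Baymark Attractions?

1. ride-specific liability coverage $1,625,000 < $1,675,000 → not met
2. condition 'runs water rides' holds; manufacturer's operating manual absent → not met
3. emergency-stop system test 197 days ago vs limit 180 → not met
4. condition 'runs rides over 30 feet tall' does not hold → requirement n/a → met
5. certified ride operators 2 < 6 → not met
6. operator training 175 days ago vs limit 180 → met
7. condition 'runs mobile/traveling rides' holds; on-site first responders 0 < 4 → not met
8. general liability coverage $2,050,000 < $2,075,000 → not met
9. daily inspection log audit 50 days ago vs limit 45 → not met
Not met: 7 of 9

7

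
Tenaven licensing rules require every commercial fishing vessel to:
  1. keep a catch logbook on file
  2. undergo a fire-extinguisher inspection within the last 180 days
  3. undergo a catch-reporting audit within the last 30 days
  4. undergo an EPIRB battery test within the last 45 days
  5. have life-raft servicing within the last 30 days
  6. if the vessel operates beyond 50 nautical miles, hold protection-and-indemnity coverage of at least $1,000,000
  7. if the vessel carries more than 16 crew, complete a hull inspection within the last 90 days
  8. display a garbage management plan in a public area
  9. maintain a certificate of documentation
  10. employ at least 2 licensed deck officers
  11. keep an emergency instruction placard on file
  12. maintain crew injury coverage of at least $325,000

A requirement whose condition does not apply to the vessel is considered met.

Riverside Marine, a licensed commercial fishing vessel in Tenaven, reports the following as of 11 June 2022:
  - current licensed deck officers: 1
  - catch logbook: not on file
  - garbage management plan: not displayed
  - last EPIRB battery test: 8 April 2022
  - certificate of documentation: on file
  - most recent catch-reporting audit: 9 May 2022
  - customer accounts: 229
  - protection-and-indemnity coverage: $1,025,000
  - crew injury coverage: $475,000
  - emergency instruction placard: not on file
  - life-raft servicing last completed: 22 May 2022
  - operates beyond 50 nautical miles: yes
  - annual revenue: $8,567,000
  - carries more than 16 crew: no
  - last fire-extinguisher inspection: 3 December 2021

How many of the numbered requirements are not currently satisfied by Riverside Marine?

7

1. catch logbook absent → not met
2. fire-extinguisher inspection 190 days ago vs limit 180 → not met
3. catch-reporting audit 33 days ago vs limit 30 → not met
4. EPIRB battery test 64 days ago vs limit 45 → not met
5. life-raft servicing 20 days ago vs limit 30 → met
6. condition 'operates beyond 50 nautical miles' holds; protection-and-indemnity coverage $1,025,000 ≥ $1,000,000 → met
7. condition 'carries more than 16 crew' does not hold → requirement n/a → met
8. garbage management plan absent → not met
9. certificate of documentation present → met
10. licensed deck officers 1 < 2 → not met
11. emergency instruction placard absent → not met
12. crew injury coverage $475,000 ≥ $325,000 → met
Not met: 7 of 12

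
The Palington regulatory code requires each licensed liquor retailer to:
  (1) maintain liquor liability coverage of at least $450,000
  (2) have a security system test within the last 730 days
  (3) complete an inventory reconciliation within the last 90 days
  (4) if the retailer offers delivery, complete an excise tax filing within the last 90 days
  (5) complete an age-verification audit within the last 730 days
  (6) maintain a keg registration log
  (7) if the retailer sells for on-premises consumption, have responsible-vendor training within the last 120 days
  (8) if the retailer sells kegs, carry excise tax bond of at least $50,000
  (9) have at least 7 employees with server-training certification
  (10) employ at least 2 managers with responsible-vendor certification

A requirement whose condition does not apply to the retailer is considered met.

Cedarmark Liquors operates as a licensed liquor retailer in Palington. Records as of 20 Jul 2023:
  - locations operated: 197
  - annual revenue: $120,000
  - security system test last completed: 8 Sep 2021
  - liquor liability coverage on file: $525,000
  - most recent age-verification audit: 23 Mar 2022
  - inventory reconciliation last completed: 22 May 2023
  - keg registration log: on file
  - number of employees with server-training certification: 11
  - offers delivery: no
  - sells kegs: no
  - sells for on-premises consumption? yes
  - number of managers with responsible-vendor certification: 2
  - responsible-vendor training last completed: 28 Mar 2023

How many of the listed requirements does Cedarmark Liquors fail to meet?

0

1. liquor liability coverage $525,000 ≥ $450,000 → met
2. security system test 680 days ago vs limit 730 → met
3. inventory reconciliation 59 days ago vs limit 90 → met
4. condition 'offers delivery' does not hold → requirement n/a → met
5. age-verification audit 484 days ago vs limit 730 → met
6. keg registration log present → met
7. condition 'sells for on-premises consumption' holds; responsible-vendor training 114 days ago vs limit 120 → met
8. condition 'sells kegs' does not hold → requirement n/a → met
9. employees with server-training certification 11 ≥ 7 → met
10. managers with responsible-vendor certification 2 ≥ 2 → met
Not met: 0 of 10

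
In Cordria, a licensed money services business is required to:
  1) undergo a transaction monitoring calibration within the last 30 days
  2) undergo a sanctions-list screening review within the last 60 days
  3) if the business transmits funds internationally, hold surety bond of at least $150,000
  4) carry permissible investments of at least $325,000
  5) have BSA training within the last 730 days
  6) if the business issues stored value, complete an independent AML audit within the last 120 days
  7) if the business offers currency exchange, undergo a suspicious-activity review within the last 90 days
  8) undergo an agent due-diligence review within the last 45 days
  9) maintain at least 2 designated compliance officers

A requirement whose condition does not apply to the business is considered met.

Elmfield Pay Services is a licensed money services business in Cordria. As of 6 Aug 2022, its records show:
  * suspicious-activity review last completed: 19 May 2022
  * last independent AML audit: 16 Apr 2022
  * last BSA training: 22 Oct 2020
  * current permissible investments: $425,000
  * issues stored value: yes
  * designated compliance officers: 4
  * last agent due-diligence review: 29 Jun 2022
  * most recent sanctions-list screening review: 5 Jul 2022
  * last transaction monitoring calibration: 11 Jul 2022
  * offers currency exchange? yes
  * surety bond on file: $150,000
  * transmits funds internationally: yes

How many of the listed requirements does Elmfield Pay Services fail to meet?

1. transaction monitoring calibration 26 days ago vs limit 30 → met
2. sanctions-list screening review 32 days ago vs limit 60 → met
3. condition 'transmits funds internationally' holds; surety bond $150,000 ≥ $150,000 → met
4. permissible investments $425,000 ≥ $325,000 → met
5. BSA training 653 days ago vs limit 730 → met
6. condition 'issues stored value' holds; independent AML audit 112 days ago vs limit 120 → met
7. condition 'offers currency exchange' holds; suspicious-activity review 79 days ago vs limit 90 → met
8. agent due-diligence review 38 days ago vs limit 45 → met
9. designated compliance officers 4 ≥ 2 → met
Not met: 0 of 9

0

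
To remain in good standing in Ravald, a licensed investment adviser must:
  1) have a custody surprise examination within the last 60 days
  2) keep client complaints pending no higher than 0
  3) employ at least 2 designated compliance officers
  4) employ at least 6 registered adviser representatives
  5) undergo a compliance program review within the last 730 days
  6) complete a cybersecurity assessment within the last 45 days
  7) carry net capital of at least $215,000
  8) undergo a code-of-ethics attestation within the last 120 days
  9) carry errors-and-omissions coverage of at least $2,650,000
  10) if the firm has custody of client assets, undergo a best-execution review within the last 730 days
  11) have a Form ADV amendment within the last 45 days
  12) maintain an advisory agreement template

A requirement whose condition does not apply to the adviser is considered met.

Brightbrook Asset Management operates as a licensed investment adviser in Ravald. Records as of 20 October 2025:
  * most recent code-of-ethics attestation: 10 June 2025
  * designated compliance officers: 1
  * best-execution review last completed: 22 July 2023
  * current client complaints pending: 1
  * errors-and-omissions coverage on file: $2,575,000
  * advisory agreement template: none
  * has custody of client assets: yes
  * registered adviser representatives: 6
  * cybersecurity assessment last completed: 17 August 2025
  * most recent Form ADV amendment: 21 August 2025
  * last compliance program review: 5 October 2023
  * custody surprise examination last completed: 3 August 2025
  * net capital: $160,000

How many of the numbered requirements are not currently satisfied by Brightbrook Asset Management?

11

1. custody surprise examination 78 days ago vs limit 60 → not met
2. client complaints pending 1 > 0 → not met
3. designated compliance officers 1 < 2 → not met
4. registered adviser representatives 6 ≥ 6 → met
5. compliance program review 746 days ago vs limit 730 → not met
6. cybersecurity assessment 64 days ago vs limit 45 → not met
7. net capital $160,000 < $215,000 → not met
8. code-of-ethics attestation 132 days ago vs limit 120 → not met
9. errors-and-omissions coverage $2,575,000 < $2,650,000 → not met
10. condition 'has custody of client assets' holds; best-execution review 821 days ago vs limit 730 → not met
11. Form ADV amendment 60 days ago vs limit 45 → not met
12. advisory agreement template absent → not met
Not met: 11 of 12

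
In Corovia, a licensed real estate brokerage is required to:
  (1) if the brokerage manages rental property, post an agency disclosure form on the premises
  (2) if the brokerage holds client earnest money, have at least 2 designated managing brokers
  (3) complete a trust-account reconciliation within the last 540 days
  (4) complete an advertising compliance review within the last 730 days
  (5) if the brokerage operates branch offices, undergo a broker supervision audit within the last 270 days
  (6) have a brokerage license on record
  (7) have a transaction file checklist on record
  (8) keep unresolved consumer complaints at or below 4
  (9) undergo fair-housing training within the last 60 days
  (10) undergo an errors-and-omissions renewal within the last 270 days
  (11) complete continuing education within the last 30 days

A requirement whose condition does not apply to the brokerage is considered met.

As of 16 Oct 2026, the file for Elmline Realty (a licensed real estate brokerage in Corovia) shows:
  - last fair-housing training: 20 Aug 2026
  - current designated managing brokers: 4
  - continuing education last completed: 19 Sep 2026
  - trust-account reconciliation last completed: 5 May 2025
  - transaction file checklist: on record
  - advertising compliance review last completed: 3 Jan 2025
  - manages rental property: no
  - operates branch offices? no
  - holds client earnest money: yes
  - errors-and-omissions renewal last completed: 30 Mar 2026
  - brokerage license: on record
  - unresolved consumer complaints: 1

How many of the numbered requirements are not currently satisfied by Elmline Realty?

1. condition 'manages rental property' does not hold → requirement n/a → met
2. condition 'holds client earnest money' holds; designated managing brokers 4 ≥ 2 → met
3. trust-account reconciliation 529 days ago vs limit 540 → met
4. advertising compliance review 651 days ago vs limit 730 → met
5. condition 'operates branch offices' does not hold → requirement n/a → met
6. brokerage license present → met
7. transaction file checklist present → met
8. unresolved consumer complaints 1 ≤ 4 → met
9. fair-housing training 57 days ago vs limit 60 → met
10. errors-and-omissions renewal 200 days ago vs limit 270 → met
11. continuing education 27 days ago vs limit 30 → met
Not met: 0 of 11

0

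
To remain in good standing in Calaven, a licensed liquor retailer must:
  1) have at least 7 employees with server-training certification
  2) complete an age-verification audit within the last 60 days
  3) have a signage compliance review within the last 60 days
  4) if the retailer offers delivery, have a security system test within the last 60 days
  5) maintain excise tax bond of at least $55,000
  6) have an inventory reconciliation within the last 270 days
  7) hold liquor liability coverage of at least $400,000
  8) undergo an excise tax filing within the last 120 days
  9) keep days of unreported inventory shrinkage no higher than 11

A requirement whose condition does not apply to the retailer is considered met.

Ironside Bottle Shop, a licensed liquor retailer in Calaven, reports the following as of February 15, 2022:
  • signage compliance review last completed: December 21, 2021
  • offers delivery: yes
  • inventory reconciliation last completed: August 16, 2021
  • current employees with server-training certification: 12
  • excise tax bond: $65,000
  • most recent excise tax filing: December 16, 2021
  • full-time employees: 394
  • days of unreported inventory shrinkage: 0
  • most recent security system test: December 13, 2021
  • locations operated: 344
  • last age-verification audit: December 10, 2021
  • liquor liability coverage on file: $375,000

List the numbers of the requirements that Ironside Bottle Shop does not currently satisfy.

1. employees with server-training certification 12 ≥ 7 → met
2. age-verification audit 67 days ago vs limit 60 → not met
3. signage compliance review 56 days ago vs limit 60 → met
4. condition 'offers delivery' holds; security system test 64 days ago vs limit 60 → not met
5. excise tax bond $65,000 ≥ $55,000 → met
6. inventory reconciliation 183 days ago vs limit 270 → met
7. liquor liability coverage $375,000 < $400,000 → not met
8. excise tax filing 61 days ago vs limit 120 → met
9. days of unreported inventory shrinkage 0 ≤ 11 → met
Not met: 2, 4, 7

2, 4, 7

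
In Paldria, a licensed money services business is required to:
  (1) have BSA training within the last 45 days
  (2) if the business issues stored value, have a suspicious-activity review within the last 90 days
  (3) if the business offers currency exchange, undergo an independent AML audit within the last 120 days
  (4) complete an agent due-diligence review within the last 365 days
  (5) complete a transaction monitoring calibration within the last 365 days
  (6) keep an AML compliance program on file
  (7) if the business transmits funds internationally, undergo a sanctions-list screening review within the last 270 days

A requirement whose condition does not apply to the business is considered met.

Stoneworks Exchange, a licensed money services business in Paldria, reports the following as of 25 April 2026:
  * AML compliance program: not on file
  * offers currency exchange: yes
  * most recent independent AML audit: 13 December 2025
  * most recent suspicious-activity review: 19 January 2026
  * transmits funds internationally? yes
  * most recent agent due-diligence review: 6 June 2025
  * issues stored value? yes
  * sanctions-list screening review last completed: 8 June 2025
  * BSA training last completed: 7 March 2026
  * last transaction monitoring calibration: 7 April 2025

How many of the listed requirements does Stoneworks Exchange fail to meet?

1. BSA training 49 days ago vs limit 45 → not met
2. condition 'issues stored value' holds; suspicious-activity review 96 days ago vs limit 90 → not met
3. condition 'offers currency exchange' holds; independent AML audit 133 days ago vs limit 120 → not met
4. agent due-diligence review 323 days ago vs limit 365 → met
5. transaction monitoring calibration 383 days ago vs limit 365 → not met
6. AML compliance program absent → not met
7. condition 'transmits funds internationally' holds; sanctions-list screening review 321 days ago vs limit 270 → not met
Not met: 6 of 7

6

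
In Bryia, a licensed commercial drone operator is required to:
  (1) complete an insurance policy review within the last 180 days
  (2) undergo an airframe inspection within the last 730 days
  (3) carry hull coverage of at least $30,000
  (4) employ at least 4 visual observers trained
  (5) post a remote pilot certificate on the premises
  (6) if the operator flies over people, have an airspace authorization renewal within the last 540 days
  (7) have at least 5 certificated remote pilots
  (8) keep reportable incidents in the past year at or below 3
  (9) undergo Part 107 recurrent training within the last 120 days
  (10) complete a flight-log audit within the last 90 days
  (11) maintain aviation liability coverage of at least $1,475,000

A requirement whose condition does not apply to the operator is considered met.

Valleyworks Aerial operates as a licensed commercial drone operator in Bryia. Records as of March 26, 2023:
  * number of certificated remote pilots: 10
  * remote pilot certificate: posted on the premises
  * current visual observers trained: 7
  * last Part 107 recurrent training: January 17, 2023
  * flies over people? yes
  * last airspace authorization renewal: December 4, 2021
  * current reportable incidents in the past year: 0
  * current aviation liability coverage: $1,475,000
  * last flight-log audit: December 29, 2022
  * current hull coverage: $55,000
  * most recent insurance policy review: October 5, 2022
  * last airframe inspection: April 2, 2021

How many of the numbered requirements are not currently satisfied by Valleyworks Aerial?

0

1. insurance policy review 172 days ago vs limit 180 → met
2. airframe inspection 723 days ago vs limit 730 → met
3. hull coverage $55,000 ≥ $30,000 → met
4. visual observers trained 7 ≥ 4 → met
5. remote pilot certificate present → met
6. condition 'flies over people' holds; airspace authorization renewal 477 days ago vs limit 540 → met
7. certificated remote pilots 10 ≥ 5 → met
8. reportable incidents in the past year 0 ≤ 3 → met
9. Part 107 recurrent training 68 days ago vs limit 120 → met
10. flight-log audit 87 days ago vs limit 90 → met
11. aviation liability coverage $1,475,000 ≥ $1,475,000 → met
Not met: 0 of 11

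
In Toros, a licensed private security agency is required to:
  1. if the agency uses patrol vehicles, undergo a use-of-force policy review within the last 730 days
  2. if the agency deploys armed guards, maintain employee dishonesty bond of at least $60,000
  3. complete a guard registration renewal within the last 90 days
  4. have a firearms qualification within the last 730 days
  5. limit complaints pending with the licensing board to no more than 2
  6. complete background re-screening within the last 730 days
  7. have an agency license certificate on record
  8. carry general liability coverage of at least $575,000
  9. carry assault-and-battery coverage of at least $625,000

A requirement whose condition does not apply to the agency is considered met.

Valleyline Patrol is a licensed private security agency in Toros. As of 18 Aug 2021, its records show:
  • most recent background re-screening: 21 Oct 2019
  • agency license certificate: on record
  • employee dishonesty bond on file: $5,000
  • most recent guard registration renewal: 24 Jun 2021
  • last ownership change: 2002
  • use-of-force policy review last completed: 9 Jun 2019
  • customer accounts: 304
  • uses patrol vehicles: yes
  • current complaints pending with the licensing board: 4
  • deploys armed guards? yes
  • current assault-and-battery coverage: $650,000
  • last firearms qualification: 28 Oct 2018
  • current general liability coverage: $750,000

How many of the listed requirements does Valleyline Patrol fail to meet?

1. condition 'uses patrol vehicles' holds; use-of-force policy review 801 days ago vs limit 730 → not met
2. condition 'deploys armed guards' holds; employee dishonesty bond $5,000 < $60,000 → not met
3. guard registration renewal 55 days ago vs limit 90 → met
4. firearms qualification 1025 days ago vs limit 730 → not met
5. complaints pending with the licensing board 4 > 2 → not met
6. background re-screening 667 days ago vs limit 730 → met
7. agency license certificate present → met
8. general liability coverage $750,000 ≥ $575,000 → met
9. assault-and-battery coverage $650,000 ≥ $625,000 → met
Not met: 4 of 9

4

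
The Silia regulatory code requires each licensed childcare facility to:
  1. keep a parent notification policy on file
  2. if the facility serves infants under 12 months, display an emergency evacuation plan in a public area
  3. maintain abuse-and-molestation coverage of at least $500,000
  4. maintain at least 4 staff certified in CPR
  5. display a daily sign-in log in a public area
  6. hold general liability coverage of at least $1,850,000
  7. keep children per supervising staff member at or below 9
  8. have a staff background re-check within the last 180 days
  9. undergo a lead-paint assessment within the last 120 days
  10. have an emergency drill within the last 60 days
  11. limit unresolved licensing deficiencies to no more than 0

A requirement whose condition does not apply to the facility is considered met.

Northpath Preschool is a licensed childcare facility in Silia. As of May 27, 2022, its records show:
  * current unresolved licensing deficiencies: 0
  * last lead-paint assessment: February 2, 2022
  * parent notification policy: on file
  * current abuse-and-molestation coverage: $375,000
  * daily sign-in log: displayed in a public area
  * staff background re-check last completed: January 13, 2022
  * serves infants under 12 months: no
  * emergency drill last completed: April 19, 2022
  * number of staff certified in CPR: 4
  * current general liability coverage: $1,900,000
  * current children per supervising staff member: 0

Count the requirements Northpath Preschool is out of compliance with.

1. parent notification policy present → met
2. condition 'serves infants under 12 months' does not hold → requirement n/a → met
3. abuse-and-molestation coverage $375,000 < $500,000 → not met
4. staff certified in CPR 4 ≥ 4 → met
5. daily sign-in log present → met
6. general liability coverage $1,900,000 ≥ $1,850,000 → met
7. children per supervising staff member 0 ≤ 9 → met
8. staff background re-check 134 days ago vs limit 180 → met
9. lead-paint assessment 114 days ago vs limit 120 → met
10. emergency drill 38 days ago vs limit 60 → met
11. unresolved licensing deficiencies 0 ≤ 0 → met
Not met: 1 of 11

1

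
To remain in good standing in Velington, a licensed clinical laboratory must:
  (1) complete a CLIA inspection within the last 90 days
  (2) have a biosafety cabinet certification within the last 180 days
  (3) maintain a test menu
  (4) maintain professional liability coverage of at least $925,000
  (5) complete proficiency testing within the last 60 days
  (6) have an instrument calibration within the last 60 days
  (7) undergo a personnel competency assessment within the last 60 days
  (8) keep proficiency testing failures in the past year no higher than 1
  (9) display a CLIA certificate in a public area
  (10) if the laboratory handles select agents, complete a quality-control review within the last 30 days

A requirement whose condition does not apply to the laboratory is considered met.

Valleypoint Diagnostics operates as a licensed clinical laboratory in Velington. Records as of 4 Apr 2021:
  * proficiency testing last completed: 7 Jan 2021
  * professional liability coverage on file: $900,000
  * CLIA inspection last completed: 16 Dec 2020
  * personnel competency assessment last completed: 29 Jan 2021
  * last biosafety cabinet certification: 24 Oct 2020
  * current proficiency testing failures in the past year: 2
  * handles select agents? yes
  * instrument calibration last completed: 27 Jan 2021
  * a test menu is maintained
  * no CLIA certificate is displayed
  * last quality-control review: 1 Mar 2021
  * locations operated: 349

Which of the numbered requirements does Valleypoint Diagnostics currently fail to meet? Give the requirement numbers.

1, 4, 5, 6, 7, 8, 9, 10

1. CLIA inspection 109 days ago vs limit 90 → not met
2. biosafety cabinet certification 162 days ago vs limit 180 → met
3. test menu present → met
4. professional liability coverage $900,000 < $925,000 → not met
5. proficiency testing 87 days ago vs limit 60 → not met
6. instrument calibration 67 days ago vs limit 60 → not met
7. personnel competency assessment 65 days ago vs limit 60 → not met
8. proficiency testing failures in the past year 2 > 1 → not met
9. CLIA certificate absent → not met
10. condition 'handles select agents' holds; quality-control review 34 days ago vs limit 30 → not met
Not met: 1, 4, 5, 6, 7, 8, 9, 10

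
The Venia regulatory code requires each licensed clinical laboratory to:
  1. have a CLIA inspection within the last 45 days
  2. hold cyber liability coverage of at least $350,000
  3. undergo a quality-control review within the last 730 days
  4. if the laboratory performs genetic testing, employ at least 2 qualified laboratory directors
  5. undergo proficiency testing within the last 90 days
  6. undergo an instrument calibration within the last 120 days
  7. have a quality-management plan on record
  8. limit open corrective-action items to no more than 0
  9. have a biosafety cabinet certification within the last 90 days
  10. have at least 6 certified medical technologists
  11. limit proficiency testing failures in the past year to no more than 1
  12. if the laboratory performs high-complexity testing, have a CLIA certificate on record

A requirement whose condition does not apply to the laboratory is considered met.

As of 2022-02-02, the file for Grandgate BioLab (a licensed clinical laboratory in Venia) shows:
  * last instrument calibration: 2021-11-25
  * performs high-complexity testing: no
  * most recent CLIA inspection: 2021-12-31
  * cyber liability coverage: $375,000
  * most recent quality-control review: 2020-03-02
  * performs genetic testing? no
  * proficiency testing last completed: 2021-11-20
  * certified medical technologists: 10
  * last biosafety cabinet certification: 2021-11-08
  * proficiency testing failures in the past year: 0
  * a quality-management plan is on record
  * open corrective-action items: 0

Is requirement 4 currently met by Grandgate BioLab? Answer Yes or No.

4. condition 'performs genetic testing' does not hold → requirement n/a → met

Yes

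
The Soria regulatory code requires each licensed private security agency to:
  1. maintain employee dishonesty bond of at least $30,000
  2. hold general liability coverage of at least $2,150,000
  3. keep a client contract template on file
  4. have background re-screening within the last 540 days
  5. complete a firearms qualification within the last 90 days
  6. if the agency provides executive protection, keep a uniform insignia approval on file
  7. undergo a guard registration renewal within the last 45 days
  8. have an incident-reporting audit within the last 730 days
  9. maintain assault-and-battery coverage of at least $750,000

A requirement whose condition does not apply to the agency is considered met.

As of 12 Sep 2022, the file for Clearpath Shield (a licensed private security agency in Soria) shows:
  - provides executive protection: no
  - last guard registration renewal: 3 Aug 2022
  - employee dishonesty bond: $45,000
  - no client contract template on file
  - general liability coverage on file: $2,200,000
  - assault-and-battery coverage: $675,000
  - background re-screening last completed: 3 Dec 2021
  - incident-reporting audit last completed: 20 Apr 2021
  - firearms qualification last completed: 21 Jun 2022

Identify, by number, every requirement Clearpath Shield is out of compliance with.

3, 9

1. employee dishonesty bond $45,000 ≥ $30,000 → met
2. general liability coverage $2,200,000 ≥ $2,150,000 → met
3. client contract template absent → not met
4. background re-screening 283 days ago vs limit 540 → met
5. firearms qualification 83 days ago vs limit 90 → met
6. condition 'provides executive protection' does not hold → requirement n/a → met
7. guard registration renewal 40 days ago vs limit 45 → met
8. incident-reporting audit 510 days ago vs limit 730 → met
9. assault-and-battery coverage $675,000 < $750,000 → not met
Not met: 3, 9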